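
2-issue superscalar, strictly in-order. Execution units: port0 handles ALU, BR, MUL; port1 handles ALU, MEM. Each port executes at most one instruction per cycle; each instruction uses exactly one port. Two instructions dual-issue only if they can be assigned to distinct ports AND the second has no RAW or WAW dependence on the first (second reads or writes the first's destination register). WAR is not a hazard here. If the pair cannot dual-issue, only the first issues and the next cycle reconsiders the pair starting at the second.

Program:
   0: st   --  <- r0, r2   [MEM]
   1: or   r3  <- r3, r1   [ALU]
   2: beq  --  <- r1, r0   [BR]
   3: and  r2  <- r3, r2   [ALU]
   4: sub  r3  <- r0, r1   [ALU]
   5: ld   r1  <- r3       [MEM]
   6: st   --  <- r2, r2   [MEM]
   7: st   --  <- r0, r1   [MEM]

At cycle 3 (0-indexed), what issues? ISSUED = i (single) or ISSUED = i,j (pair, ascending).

#0 head=0: st.MEM/or.ALU i0/i1 2-wide
#1 head=2: beq.BR/and.ALU i2/i3 2-wide
#2 head=4: sub.ALU i4 RAW r3
#3 head=5: ld.MEM i5 no-port MEM/MEM
#4 head=6: st.MEM i6 no-port MEM/MEM
#5 head=7: st.MEM i7 tail

ISSUED = 5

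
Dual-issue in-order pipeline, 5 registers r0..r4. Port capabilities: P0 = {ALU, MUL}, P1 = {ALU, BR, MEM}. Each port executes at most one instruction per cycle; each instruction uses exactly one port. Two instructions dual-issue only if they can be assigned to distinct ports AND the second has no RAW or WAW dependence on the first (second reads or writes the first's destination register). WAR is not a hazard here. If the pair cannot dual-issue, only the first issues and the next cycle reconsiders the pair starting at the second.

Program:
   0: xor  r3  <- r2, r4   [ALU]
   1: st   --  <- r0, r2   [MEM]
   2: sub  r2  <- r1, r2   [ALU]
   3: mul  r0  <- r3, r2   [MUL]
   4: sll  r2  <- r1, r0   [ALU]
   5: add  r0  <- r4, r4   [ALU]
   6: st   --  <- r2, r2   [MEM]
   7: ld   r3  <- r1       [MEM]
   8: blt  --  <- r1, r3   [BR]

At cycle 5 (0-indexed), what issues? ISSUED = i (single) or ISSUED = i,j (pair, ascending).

0. xor.ALU st.MEM @i0/i1  | 2-wide
1. sub.ALU @i2  | RAW r2
2. mul.MUL @i3  | RAW r0
3. sll.ALU add.ALU @i4/i5  | 2-wide
4. st.MEM @i6  | no-port MEM/MEM
5. ld.MEM @i7  | no-port MEM/BR
6. blt.BR @i8  | tail

ISSUED = 7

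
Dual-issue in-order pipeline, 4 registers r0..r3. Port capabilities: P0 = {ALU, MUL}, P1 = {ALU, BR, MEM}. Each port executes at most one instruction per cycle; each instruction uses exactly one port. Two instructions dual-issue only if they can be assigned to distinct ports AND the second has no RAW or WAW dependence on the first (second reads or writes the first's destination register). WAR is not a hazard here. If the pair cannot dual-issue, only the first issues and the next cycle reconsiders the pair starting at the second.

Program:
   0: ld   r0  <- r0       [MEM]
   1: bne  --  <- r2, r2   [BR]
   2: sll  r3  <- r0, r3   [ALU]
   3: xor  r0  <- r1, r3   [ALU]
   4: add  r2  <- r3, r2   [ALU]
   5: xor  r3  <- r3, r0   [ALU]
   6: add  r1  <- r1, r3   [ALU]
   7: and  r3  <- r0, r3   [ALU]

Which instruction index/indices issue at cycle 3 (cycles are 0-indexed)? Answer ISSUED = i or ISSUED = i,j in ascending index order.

#0 head=0: ld.MEM i0 no-port MEM/BR
#1 head=1: bne.BR;sll.ALU i1/i2 pair
#2 head=3: xor.ALU;add.ALU i3/i4 pair
#3 head=5: xor.ALU i5 RAW r3
#4 head=6: add.ALU;and.ALU i6/i7 pair

ISSUED = 5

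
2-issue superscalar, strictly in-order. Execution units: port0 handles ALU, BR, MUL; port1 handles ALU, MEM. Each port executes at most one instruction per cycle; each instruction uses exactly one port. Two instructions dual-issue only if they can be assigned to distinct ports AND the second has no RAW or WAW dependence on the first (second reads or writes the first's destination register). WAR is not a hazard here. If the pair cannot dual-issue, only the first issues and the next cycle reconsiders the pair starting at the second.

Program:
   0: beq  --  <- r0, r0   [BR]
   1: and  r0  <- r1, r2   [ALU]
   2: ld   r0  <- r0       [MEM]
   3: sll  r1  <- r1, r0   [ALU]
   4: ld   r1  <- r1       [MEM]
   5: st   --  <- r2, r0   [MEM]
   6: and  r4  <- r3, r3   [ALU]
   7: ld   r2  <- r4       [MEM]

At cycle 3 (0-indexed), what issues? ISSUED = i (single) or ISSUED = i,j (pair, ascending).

c0: i0+i1 beq+and  pair
c1: i2 ld  RAW r0
c2: i3 sll  RAW+WAW r1
c3: i4 ld  no-port MEM/MEM
c4: i5+i6 st+and  pair
c5: i7 ld  tail

ISSUED = 4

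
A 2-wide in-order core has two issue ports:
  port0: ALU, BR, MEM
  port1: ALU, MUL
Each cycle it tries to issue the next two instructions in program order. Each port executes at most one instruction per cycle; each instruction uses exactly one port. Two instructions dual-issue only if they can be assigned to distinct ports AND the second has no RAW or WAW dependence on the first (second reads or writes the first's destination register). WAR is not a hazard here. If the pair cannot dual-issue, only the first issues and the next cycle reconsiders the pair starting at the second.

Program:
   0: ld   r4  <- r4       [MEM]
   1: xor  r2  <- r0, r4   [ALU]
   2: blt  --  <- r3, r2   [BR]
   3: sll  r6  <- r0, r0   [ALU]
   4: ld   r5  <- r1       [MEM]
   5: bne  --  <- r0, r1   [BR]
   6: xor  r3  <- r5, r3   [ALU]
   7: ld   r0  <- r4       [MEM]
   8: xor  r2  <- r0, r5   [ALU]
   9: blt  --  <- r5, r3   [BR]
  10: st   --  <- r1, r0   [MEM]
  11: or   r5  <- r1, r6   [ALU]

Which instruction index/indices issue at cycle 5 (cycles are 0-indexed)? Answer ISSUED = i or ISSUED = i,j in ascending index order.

ISSUED = 7

t=0 i0:ld ; RAW r4
t=1 i1:xor ; RAW r2
t=2 i2/i3:blt+sll ; dual
t=3 i4:ld ; no-port MEM/BR
t=4 i5/i6:bne+xor ; dual
t=5 i7:ld ; RAW r0
t=6 i8/i9:xor+blt ; dual
t=7 i10/i11:st+or ; dual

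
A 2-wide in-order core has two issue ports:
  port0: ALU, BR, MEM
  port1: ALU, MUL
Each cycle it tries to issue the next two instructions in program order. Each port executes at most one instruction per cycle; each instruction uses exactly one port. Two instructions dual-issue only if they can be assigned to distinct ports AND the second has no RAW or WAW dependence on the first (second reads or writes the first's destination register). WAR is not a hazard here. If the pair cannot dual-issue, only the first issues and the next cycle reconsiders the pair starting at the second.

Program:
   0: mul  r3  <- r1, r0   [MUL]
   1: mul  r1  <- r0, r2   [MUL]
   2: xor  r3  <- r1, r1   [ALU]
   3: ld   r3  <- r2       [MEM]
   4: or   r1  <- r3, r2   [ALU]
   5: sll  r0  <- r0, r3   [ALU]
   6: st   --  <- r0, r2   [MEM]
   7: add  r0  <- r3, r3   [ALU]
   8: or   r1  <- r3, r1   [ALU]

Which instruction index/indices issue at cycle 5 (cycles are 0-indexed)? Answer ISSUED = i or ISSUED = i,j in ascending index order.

t=0 i0:mul.MUL ; no-port MUL/MUL
t=1 i1:mul.MUL ; RAW r1
t=2 i2:xor.ALU ; WAW r3
t=3 i3:ld.MEM ; RAW r3
t=4 i4+i5:or.ALU+sll.ALU ; dual
t=5 i6+i7:st.MEM+add.ALU ; dual
t=6 i8:or.ALU ; tail

ISSUED = 6,7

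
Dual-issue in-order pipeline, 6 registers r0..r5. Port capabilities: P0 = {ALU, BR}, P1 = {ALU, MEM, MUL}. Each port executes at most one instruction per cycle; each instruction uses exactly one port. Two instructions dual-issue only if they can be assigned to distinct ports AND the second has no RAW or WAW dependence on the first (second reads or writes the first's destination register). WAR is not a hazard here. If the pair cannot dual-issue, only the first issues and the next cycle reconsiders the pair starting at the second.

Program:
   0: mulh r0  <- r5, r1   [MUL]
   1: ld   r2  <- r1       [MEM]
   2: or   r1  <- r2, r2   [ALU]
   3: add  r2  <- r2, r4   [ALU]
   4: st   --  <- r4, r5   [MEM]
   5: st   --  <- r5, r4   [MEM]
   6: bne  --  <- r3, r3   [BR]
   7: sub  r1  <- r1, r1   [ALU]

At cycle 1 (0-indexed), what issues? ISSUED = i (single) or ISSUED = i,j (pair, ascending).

0. mulh.MUL @i0  | no-port MUL/MEM
1. ld.MEM @i1  | RAW r2
2. or.ALU/add.ALU @i2/i3  | pair
3. st.MEM @i4  | no-port MEM/MEM
4. st.MEM/bne.BR @i5/i6  | pair
5. sub.ALU @i7  | tail

ISSUED = 1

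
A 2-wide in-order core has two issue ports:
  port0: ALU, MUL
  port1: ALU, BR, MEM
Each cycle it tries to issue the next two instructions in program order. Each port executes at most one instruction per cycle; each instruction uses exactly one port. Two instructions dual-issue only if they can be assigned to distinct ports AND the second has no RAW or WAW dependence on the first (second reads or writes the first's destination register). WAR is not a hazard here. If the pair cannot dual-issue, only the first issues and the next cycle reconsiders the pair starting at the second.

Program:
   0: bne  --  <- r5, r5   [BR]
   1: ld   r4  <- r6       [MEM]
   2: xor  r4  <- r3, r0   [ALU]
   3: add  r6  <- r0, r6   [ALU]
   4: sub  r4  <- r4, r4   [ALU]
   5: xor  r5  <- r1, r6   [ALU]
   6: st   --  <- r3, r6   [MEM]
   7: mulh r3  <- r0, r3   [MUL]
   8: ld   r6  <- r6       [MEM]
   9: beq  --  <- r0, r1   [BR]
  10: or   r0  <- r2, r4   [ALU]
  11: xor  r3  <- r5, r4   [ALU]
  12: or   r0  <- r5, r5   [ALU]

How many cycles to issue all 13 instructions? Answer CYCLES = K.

CYCLES = 8

  cy0 -> i0 (bne) no-port BR/MEM
  cy1 -> i1 (ld) WAW r4
  cy2 -> i2&i3 (xor add) dual
  cy3 -> i4&i5 (sub xor) dual
  cy4 -> i6&i7 (st mulh) dual
  cy5 -> i8 (ld) no-port MEM/BR
  cy6 -> i9&i10 (beq or) dual
  cy7 -> i11&i12 (xor or) dual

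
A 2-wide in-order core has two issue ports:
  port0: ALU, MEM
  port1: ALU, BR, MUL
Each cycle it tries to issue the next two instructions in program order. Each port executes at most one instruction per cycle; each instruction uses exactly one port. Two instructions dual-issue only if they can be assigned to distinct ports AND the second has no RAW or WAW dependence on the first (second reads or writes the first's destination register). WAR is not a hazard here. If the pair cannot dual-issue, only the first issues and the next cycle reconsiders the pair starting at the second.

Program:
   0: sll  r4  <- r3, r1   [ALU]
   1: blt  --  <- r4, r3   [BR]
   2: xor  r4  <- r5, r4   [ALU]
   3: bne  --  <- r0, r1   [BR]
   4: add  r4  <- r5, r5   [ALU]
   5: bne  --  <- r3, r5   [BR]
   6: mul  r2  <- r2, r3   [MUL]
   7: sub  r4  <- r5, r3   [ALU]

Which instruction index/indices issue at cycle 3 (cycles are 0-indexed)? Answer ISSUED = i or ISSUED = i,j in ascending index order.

c0: i0 sll.ALU  RAW r4
c1: i1,i2 blt.BR xor.ALU  pair
c2: i3,i4 bne.BR add.ALU  pair
c3: i5 bne.BR  no-port BR/MUL
c4: i6,i7 mul.MUL sub.ALU  pair

ISSUED = 5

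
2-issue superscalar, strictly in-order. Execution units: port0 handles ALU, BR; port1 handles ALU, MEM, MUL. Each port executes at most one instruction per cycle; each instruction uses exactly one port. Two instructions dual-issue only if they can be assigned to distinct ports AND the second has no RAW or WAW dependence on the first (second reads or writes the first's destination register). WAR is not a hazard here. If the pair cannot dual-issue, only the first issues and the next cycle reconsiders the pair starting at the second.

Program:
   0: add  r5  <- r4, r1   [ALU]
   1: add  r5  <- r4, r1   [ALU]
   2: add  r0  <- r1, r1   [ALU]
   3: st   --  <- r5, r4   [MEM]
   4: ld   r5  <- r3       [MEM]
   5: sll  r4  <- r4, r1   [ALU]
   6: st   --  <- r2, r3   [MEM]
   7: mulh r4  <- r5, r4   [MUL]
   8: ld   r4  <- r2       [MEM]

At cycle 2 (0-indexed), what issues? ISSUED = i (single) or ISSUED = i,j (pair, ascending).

[0] i0  add.ALU  -- WAW r5
[1] i1/i2  add.ALU+add.ALU  -- pair
[2] i3  st.MEM  -- no-port MEM/MEM
[3] i4/i5  ld.MEM+sll.ALU  -- pair
[4] i6  st.MEM  -- no-port MEM/MUL
[5] i7  mulh.MUL  -- no-port MUL/MEM
[6] i8  ld.MEM  -- tail

ISSUED = 3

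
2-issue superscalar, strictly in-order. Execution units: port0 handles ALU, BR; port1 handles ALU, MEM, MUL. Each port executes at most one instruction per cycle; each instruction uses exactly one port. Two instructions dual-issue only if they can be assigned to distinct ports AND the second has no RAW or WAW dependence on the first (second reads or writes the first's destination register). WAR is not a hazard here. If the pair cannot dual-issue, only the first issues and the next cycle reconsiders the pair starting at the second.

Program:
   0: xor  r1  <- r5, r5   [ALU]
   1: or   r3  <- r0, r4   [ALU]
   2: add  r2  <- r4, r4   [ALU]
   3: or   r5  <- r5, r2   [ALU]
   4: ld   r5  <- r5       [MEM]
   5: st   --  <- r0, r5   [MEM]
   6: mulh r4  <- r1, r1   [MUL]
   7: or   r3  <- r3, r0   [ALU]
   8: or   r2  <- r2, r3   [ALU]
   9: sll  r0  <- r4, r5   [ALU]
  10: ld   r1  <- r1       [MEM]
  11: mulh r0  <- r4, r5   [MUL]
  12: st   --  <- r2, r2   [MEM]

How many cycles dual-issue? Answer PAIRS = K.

[0] i0&i1  xor+or  -- pair
[1] i2  add  -- RAW r2
[2] i3  or  -- RAW+WAW r5
[3] i4  ld  -- no-port MEM/MEM
[4] i5  st  -- no-port MEM/MUL
[5] i6&i7  mulh+or  -- pair
[6] i8&i9  or+sll  -- pair
[7] i10  ld  -- no-port MEM/MUL
[8] i11  mulh  -- no-port MUL/MEM
[9] i12  st  -- tail

PAIRS = 3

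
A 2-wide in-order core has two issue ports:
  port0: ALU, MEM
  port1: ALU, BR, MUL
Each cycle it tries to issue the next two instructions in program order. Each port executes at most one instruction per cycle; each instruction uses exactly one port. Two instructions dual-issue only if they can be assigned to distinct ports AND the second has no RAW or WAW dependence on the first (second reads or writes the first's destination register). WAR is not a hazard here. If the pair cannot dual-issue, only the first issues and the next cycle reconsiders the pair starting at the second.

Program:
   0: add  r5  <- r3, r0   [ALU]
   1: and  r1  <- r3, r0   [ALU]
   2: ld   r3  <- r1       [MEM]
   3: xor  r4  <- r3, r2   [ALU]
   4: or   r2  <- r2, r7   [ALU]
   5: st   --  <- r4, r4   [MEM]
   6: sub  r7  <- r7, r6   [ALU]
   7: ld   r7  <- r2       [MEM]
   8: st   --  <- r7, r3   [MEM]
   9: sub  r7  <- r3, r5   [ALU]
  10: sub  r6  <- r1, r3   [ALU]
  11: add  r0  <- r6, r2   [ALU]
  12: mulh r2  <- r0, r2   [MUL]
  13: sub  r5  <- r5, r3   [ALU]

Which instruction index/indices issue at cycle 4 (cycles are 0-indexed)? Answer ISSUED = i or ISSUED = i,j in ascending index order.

ISSUED = 7

t=0 i0&i1:add.ALU+and.ALU ; dual
t=1 i2:ld.MEM ; RAW r3
t=2 i3&i4:xor.ALU+or.ALU ; dual
t=3 i5&i6:st.MEM+sub.ALU ; dual
t=4 i7:ld.MEM ; no-port MEM/MEM
t=5 i8&i9:st.MEM+sub.ALU ; dual
t=6 i10:sub.ALU ; RAW r6
t=7 i11:add.ALU ; RAW r0
t=8 i12&i13:mulh.MUL+sub.ALU ; dual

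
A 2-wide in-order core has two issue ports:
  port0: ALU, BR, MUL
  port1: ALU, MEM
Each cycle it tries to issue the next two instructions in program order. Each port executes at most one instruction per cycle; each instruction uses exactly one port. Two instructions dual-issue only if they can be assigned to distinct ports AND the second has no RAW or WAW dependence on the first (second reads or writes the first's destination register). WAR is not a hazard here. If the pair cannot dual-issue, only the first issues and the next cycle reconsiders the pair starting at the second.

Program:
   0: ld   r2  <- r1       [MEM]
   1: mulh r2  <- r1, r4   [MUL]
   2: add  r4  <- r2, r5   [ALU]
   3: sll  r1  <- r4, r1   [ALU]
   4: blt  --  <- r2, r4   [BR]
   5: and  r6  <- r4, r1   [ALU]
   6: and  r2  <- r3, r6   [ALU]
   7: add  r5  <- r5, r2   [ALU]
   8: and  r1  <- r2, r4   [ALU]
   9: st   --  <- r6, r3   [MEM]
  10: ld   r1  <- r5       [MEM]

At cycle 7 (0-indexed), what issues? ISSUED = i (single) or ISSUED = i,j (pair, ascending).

#0 head=0: ld.MEM i0 WAW r2
#1 head=1: mulh.MUL i1 RAW r2
#2 head=2: add.ALU i2 RAW r4
#3 head=3: sll.ALU/blt.BR i3&i4 2-wide
#4 head=5: and.ALU i5 RAW r6
#5 head=6: and.ALU i6 RAW r2
#6 head=7: add.ALU/and.ALU i7&i8 2-wide
#7 head=9: st.MEM i9 no-port MEM/MEM
#8 head=10: ld.MEM i10 tail

ISSUED = 9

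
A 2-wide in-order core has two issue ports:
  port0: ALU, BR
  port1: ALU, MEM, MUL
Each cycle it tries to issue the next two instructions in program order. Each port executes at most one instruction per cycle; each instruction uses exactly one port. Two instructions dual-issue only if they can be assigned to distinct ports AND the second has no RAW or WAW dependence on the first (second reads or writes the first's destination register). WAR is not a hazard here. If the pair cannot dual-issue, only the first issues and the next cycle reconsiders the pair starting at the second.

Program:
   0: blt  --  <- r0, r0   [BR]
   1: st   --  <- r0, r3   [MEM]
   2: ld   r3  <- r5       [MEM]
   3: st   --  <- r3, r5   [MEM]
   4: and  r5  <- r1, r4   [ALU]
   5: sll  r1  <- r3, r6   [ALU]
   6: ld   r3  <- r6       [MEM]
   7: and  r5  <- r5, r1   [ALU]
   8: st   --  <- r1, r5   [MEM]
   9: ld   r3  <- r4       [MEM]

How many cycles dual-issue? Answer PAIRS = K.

PAIRS = 3

  cy0 -> i0&i1 (blt.BR/st.MEM) pair
  cy1 -> i2 (ld.MEM) no-port MEM/MEM
  cy2 -> i3&i4 (st.MEM/and.ALU) pair
  cy3 -> i5&i6 (sll.ALU/ld.MEM) pair
  cy4 -> i7 (and.ALU) RAW r5
  cy5 -> i8 (st.MEM) no-port MEM/MEM
  cy6 -> i9 (ld.MEM) tail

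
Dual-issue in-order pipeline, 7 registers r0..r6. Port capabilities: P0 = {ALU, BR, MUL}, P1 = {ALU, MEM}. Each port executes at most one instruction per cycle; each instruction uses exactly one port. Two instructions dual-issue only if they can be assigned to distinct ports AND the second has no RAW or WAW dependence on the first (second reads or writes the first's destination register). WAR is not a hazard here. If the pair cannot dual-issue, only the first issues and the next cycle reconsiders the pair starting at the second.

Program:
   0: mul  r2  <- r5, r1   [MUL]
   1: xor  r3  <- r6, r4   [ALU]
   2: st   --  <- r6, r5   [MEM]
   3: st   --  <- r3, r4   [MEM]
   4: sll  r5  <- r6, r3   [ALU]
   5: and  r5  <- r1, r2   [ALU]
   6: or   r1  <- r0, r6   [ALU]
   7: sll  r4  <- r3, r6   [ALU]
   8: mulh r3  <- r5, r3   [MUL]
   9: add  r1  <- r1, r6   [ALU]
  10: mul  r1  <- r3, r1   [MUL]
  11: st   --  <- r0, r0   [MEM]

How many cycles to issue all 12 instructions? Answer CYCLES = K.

#0 head=0: mul;xor i0/i1 2-wide
#1 head=2: st i2 no-port MEM/MEM
#2 head=3: st;sll i3/i4 2-wide
#3 head=5: and;or i5/i6 2-wide
#4 head=7: sll;mulh i7/i8 2-wide
#5 head=9: add i9 RAW+WAW r1
#6 head=10: mul;st i10/i11 2-wide

CYCLES = 7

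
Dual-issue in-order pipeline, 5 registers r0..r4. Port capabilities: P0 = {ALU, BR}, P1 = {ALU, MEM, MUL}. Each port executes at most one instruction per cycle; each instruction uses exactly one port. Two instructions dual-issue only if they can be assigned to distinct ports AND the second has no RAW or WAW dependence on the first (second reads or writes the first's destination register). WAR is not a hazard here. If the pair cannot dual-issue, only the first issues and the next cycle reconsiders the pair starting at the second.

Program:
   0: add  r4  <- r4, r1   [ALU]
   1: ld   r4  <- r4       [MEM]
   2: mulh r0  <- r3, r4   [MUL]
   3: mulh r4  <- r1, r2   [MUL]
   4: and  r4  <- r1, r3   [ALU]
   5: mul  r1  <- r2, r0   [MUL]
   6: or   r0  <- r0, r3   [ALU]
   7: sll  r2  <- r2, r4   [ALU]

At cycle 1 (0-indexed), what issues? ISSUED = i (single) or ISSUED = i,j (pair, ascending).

[0] i0  add  -- RAW+WAW r4
[1] i1  ld  -- no-port MEM/MUL
[2] i2  mulh  -- no-port MUL/MUL
[3] i3  mulh  -- WAW r4
[4] i4&i5  and;mul  -- 2-wide
[5] i6&i7  or;sll  -- 2-wide

ISSUED = 1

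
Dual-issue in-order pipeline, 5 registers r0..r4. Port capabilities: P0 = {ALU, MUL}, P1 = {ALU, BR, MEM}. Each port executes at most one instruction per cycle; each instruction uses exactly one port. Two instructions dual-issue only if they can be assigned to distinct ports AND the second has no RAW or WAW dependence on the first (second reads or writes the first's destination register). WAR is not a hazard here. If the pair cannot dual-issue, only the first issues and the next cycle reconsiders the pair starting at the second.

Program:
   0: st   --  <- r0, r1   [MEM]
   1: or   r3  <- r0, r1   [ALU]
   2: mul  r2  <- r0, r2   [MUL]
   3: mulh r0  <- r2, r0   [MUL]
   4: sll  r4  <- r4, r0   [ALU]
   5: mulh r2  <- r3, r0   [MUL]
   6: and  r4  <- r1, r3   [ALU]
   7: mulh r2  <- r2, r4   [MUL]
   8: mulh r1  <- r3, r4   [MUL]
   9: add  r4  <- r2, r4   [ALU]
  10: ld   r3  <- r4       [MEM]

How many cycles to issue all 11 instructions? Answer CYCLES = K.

CYCLES = 8

[0] i0&i1  st.MEM+or.ALU  -- dual
[1] i2  mul.MUL  -- no-port MUL/MUL
[2] i3  mulh.MUL  -- RAW r0
[3] i4&i5  sll.ALU+mulh.MUL  -- dual
[4] i6  and.ALU  -- RAW r4
[5] i7  mulh.MUL  -- no-port MUL/MUL
[6] i8&i9  mulh.MUL+add.ALU  -- dual
[7] i10  ld.MEM  -- tail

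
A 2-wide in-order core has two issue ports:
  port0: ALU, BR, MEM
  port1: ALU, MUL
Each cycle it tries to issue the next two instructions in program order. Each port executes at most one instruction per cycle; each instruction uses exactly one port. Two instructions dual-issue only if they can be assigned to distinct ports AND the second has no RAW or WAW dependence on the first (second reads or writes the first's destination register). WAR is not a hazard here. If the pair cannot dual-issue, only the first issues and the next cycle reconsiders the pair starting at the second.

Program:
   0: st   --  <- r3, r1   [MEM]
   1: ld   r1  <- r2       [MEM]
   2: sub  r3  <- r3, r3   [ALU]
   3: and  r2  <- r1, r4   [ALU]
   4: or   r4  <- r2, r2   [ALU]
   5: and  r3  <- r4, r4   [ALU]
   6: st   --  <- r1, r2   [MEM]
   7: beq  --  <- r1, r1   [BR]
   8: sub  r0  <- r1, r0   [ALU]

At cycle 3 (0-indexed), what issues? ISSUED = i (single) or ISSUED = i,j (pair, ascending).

ISSUED = 4

  cy0 -> i0 (st.MEM) no-port MEM/MEM
  cy1 -> i1,i2 (ld.MEM sub.ALU) dual
  cy2 -> i3 (and.ALU) RAW r2
  cy3 -> i4 (or.ALU) RAW r4
  cy4 -> i5,i6 (and.ALU st.MEM) dual
  cy5 -> i7,i8 (beq.BR sub.ALU) dual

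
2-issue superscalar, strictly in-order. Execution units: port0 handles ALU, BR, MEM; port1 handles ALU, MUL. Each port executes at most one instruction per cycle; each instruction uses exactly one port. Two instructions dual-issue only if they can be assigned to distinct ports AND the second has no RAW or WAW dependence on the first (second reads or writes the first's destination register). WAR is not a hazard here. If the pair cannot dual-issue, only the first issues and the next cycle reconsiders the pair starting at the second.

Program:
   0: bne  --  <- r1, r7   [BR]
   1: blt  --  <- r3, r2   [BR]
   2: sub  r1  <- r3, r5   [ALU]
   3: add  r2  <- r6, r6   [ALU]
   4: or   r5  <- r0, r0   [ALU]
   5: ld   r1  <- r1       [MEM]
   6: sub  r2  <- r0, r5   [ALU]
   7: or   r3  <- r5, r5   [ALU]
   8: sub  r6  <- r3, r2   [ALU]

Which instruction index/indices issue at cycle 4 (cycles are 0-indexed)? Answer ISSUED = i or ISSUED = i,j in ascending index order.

ISSUED = 7

[0] i0  bne  -- no-port BR/BR
[1] i1&i2  blt/sub  -- pair
[2] i3&i4  add/or  -- pair
[3] i5&i6  ld/sub  -- pair
[4] i7  or  -- RAW r3
[5] i8  sub  -- tail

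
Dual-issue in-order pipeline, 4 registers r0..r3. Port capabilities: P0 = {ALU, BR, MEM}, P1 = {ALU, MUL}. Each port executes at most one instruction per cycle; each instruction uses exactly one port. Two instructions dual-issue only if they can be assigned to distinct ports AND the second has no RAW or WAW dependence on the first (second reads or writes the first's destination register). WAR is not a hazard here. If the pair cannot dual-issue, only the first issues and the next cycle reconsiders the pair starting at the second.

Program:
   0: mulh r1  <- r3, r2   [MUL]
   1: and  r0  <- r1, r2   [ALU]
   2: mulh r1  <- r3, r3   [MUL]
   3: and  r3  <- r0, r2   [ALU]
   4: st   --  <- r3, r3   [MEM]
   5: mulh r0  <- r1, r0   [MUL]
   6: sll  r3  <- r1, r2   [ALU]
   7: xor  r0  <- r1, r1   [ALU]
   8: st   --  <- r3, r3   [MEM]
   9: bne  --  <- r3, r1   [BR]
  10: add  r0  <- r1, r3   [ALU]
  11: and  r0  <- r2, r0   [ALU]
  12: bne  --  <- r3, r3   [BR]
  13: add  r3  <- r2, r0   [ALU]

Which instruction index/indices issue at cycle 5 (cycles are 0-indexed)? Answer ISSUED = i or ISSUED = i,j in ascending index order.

ISSUED = 8

  cy0 -> i0 (mulh) RAW r1
  cy1 -> i1,i2 (and/mulh) 2-wide
  cy2 -> i3 (and) RAW r3
  cy3 -> i4,i5 (st/mulh) 2-wide
  cy4 -> i6,i7 (sll/xor) 2-wide
  cy5 -> i8 (st) no-port MEM/BR
  cy6 -> i9,i10 (bne/add) 2-wide
  cy7 -> i11,i12 (and/bne) 2-wide
  cy8 -> i13 (add) tail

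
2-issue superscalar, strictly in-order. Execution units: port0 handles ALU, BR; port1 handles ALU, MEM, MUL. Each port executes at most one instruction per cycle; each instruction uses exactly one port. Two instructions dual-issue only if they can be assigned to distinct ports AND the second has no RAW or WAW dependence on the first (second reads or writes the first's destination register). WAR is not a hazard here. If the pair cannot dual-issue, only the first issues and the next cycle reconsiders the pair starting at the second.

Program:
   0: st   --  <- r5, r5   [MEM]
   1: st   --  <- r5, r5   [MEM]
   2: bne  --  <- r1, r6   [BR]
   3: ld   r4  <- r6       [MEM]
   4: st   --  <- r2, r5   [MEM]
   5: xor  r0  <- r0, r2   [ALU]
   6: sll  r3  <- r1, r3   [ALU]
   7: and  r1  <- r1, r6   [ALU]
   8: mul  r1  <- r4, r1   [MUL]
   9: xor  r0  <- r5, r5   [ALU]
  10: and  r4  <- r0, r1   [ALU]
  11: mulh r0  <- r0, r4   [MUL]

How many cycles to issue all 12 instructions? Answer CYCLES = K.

0. st @i0  | no-port MEM/MEM
1. st+bne @i1+i2  | 2-wide
2. ld @i3  | no-port MEM/MEM
3. st+xor @i4+i5  | 2-wide
4. sll+and @i6+i7  | 2-wide
5. mul+xor @i8+i9  | 2-wide
6. and @i10  | RAW r4
7. mulh @i11  | tail

CYCLES = 8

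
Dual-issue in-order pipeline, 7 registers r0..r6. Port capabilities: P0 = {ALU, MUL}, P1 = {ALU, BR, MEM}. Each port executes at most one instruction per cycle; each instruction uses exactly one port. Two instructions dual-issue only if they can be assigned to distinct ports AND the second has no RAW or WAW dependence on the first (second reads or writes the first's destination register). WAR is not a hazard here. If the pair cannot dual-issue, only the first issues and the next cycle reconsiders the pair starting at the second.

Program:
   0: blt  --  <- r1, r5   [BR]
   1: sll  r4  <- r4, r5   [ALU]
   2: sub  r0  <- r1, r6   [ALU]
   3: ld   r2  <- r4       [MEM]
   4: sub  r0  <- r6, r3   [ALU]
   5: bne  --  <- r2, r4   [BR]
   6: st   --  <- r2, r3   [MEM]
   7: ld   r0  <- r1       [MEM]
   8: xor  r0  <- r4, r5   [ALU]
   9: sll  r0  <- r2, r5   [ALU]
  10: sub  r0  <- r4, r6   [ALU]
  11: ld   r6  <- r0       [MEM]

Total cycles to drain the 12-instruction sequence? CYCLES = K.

c0: i0/i1 blt.BR/sll.ALU  pair
c1: i2/i3 sub.ALU/ld.MEM  pair
c2: i4/i5 sub.ALU/bne.BR  pair
c3: i6 st.MEM  no-port MEM/MEM
c4: i7 ld.MEM  WAW r0
c5: i8 xor.ALU  WAW r0
c6: i9 sll.ALU  WAW r0
c7: i10 sub.ALU  RAW r0
c8: i11 ld.MEM  tail

CYCLES = 9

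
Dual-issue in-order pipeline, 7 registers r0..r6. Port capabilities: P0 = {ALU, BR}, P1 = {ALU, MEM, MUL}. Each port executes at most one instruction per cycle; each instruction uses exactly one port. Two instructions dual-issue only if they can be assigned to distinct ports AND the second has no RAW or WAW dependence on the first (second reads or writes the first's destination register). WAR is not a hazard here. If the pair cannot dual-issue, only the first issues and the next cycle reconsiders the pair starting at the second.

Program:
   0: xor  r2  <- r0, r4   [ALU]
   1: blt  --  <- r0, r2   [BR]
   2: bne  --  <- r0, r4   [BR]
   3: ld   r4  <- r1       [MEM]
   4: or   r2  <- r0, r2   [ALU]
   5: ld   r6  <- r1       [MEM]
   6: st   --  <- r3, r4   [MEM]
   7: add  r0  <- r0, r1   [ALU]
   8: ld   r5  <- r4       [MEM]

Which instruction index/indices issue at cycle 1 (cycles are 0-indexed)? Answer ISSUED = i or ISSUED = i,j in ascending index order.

[0] i0  xor.ALU  -- RAW r2
[1] i1  blt.BR  -- no-port BR/BR
[2] i2/i3  bne.BR+ld.MEM  -- pair
[3] i4/i5  or.ALU+ld.MEM  -- pair
[4] i6/i7  st.MEM+add.ALU  -- pair
[5] i8  ld.MEM  -- tail

ISSUED = 1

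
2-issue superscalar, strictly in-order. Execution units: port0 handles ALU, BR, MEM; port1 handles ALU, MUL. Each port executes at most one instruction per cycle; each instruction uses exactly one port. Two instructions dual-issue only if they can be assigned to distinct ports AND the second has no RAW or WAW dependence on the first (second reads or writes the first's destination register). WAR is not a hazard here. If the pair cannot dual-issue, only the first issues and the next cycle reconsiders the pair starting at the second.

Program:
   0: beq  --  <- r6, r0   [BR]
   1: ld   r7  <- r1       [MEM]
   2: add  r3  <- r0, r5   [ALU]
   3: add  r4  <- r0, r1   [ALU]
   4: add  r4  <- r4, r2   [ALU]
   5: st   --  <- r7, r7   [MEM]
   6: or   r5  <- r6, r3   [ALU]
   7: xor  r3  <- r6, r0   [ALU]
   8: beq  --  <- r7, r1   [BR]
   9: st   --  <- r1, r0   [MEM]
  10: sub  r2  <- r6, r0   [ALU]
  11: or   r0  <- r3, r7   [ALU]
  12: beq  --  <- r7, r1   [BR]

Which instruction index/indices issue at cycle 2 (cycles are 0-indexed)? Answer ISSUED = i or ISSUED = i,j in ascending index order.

#0 head=0: beq i0 no-port BR/MEM
#1 head=1: ld add i1,i2 2-wide
#2 head=3: add i3 RAW+WAW r4
#3 head=4: add st i4,i5 2-wide
#4 head=6: or xor i6,i7 2-wide
#5 head=8: beq i8 no-port BR/MEM
#6 head=9: st sub i9,i10 2-wide
#7 head=11: or beq i11,i12 2-wide

ISSUED = 3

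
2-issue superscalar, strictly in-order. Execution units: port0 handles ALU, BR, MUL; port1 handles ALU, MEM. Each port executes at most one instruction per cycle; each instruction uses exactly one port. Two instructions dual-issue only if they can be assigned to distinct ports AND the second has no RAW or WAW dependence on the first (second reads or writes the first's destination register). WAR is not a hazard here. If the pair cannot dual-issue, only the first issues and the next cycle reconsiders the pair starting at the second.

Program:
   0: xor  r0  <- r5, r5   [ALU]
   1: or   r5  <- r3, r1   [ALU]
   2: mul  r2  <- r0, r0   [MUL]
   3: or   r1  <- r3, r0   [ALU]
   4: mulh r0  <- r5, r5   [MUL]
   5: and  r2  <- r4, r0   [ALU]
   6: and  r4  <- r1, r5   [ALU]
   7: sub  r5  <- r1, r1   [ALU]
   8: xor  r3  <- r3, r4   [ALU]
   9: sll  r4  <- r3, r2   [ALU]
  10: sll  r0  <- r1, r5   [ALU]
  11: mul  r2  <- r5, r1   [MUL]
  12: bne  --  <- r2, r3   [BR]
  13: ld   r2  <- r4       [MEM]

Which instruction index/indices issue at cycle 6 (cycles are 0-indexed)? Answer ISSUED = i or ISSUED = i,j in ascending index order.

t=0 i0&i1:xor/or ; 2-wide
t=1 i2&i3:mul/or ; 2-wide
t=2 i4:mulh ; RAW r0
t=3 i5&i6:and/and ; 2-wide
t=4 i7&i8:sub/xor ; 2-wide
t=5 i9&i10:sll/sll ; 2-wide
t=6 i11:mul ; no-port MUL/BR
t=7 i12&i13:bne/ld ; 2-wide

ISSUED = 11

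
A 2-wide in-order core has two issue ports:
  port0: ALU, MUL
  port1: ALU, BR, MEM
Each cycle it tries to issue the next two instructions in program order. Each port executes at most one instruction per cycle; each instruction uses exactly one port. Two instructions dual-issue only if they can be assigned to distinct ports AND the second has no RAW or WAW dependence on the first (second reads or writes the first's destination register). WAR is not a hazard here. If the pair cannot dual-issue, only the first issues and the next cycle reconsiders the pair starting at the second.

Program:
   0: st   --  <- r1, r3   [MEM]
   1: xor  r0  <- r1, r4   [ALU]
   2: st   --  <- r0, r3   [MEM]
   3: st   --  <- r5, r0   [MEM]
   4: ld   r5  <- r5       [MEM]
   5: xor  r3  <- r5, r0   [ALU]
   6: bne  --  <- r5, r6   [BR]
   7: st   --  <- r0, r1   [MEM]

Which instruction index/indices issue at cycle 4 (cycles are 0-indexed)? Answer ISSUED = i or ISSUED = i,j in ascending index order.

t=0 i0&i1:st.MEM;xor.ALU ; dual
t=1 i2:st.MEM ; no-port MEM/MEM
t=2 i3:st.MEM ; no-port MEM/MEM
t=3 i4:ld.MEM ; RAW r5
t=4 i5&i6:xor.ALU;bne.BR ; dual
t=5 i7:st.MEM ; tail

ISSUED = 5,6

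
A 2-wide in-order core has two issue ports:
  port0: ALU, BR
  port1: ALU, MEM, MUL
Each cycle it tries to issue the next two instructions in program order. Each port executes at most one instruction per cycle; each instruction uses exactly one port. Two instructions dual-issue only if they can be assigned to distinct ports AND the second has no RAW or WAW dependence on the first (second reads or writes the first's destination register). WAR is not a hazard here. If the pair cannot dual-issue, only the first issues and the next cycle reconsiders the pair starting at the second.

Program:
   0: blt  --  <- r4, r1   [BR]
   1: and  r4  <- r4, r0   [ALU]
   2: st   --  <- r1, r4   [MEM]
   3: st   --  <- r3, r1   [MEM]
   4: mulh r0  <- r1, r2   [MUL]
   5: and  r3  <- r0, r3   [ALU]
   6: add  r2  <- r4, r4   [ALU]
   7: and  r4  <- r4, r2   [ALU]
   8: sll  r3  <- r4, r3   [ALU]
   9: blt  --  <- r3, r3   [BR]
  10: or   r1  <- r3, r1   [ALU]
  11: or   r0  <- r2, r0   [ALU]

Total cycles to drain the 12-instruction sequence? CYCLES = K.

0. blt.BR/and.ALU @i0/i1  | pair
1. st.MEM @i2  | no-port MEM/MEM
2. st.MEM @i3  | no-port MEM/MUL
3. mulh.MUL @i4  | RAW r0
4. and.ALU/add.ALU @i5/i6  | pair
5. and.ALU @i7  | RAW r4
6. sll.ALU @i8  | RAW r3
7. blt.BR/or.ALU @i9/i10  | pair
8. or.ALU @i11  | tail

CYCLES = 9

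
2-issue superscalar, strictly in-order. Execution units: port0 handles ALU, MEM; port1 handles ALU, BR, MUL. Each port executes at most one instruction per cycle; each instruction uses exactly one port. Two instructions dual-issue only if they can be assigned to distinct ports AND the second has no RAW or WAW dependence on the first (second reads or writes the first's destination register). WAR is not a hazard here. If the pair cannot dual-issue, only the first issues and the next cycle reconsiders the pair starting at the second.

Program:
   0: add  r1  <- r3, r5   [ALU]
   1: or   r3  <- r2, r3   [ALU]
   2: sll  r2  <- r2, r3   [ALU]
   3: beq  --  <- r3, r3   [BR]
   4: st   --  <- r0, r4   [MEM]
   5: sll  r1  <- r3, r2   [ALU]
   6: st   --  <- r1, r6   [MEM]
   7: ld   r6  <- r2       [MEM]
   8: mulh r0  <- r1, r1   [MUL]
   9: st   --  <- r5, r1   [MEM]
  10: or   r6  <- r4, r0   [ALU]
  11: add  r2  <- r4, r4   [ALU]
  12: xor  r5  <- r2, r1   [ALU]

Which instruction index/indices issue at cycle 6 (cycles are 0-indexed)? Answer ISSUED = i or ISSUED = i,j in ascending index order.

0. add+or @i0&i1  | 2-wide
1. sll+beq @i2&i3  | 2-wide
2. st+sll @i4&i5  | 2-wide
3. st @i6  | no-port MEM/MEM
4. ld+mulh @i7&i8  | 2-wide
5. st+or @i9&i10  | 2-wide
6. add @i11  | RAW r2
7. xor @i12  | tail

ISSUED = 11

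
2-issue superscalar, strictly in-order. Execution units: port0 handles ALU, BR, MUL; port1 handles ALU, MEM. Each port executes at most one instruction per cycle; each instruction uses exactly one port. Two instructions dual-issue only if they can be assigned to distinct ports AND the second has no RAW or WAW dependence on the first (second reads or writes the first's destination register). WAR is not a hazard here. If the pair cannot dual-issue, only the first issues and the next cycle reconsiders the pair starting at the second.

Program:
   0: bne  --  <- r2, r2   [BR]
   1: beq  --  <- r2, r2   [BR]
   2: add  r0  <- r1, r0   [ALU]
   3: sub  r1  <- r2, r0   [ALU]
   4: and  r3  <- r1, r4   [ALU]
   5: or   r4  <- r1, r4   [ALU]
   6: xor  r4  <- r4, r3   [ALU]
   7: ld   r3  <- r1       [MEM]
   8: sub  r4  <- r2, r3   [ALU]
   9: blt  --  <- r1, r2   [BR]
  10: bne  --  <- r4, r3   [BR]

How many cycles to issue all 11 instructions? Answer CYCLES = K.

CYCLES = 7

#0 head=0: bne i0 no-port BR/BR
#1 head=1: beq add i1,i2 pair
#2 head=3: sub i3 RAW r1
#3 head=4: and or i4,i5 pair
#4 head=6: xor ld i6,i7 pair
#5 head=8: sub blt i8,i9 pair
#6 head=10: bne i10 tail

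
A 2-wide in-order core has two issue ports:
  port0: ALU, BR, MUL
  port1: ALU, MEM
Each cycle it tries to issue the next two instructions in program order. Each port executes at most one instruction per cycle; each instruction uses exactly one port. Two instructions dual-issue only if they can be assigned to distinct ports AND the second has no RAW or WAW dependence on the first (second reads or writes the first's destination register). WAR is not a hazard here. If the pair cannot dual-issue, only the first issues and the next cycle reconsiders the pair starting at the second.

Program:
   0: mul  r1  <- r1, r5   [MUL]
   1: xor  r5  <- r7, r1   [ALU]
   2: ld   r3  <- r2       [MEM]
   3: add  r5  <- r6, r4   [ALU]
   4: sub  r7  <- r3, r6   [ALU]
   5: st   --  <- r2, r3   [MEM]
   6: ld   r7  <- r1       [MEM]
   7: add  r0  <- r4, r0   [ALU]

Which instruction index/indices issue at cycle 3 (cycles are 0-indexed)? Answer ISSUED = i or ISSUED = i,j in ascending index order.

c0: i0 mul.MUL  RAW r1
c1: i1+i2 xor.ALU ld.MEM  dual
c2: i3+i4 add.ALU sub.ALU  dual
c3: i5 st.MEM  no-port MEM/MEM
c4: i6+i7 ld.MEM add.ALU  dual

ISSUED = 5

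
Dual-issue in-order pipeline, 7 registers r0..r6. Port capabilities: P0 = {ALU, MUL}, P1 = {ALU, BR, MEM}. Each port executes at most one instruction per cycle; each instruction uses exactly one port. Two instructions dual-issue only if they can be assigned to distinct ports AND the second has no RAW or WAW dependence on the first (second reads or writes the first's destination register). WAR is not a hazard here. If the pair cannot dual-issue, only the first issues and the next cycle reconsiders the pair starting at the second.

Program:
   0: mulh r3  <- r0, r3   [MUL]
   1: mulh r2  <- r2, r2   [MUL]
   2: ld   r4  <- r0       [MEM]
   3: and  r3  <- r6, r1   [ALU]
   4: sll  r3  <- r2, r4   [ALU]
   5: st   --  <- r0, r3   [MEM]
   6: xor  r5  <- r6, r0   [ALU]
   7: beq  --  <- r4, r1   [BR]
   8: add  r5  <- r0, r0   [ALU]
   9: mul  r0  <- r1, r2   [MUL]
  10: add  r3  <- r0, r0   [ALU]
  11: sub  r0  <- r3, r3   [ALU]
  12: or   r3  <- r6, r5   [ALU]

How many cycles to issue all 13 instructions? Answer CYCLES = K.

CYCLES = 9

  cy0 -> i0 (mulh) no-port MUL/MUL
  cy1 -> i1&i2 (mulh ld) dual
  cy2 -> i3 (and) WAW r3
  cy3 -> i4 (sll) RAW r3
  cy4 -> i5&i6 (st xor) dual
  cy5 -> i7&i8 (beq add) dual
  cy6 -> i9 (mul) RAW r0
  cy7 -> i10 (add) RAW r3
  cy8 -> i11&i12 (sub or) dual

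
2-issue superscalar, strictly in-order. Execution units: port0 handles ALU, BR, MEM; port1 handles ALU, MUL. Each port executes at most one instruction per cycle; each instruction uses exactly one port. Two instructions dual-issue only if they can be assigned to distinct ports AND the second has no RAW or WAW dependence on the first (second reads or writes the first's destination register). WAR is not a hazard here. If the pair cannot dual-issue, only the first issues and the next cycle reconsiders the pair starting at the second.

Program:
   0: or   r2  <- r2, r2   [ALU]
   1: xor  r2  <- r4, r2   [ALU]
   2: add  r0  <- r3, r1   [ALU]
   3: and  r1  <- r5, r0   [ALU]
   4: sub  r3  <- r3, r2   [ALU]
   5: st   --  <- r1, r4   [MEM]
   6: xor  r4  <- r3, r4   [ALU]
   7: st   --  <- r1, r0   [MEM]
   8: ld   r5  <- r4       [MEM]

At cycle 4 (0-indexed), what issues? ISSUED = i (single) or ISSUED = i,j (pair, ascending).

ISSUED = 7

  cy0 -> i0 (or.ALU) RAW+WAW r2
  cy1 -> i1,i2 (xor.ALU+add.ALU) 2-wide
  cy2 -> i3,i4 (and.ALU+sub.ALU) 2-wide
  cy3 -> i5,i6 (st.MEM+xor.ALU) 2-wide
  cy4 -> i7 (st.MEM) no-port MEM/MEM
  cy5 -> i8 (ld.MEM) tail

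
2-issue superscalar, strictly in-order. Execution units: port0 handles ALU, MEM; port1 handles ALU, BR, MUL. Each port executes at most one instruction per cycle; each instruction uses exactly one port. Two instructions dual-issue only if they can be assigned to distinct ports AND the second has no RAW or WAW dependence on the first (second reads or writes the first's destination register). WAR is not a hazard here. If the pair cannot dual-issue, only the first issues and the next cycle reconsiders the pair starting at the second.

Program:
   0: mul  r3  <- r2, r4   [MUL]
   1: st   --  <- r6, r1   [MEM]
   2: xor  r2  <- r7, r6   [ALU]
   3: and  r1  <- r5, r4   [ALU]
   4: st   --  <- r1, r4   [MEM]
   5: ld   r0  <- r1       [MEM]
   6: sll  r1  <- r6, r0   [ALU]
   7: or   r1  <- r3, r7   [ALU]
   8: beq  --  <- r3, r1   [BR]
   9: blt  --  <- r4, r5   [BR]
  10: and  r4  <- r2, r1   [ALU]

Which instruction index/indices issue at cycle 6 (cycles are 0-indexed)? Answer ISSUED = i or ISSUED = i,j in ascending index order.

[0] i0,i1  mul.MUL;st.MEM  -- pair
[1] i2,i3  xor.ALU;and.ALU  -- pair
[2] i4  st.MEM  -- no-port MEM/MEM
[3] i5  ld.MEM  -- RAW r0
[4] i6  sll.ALU  -- WAW r1
[5] i7  or.ALU  -- RAW r1
[6] i8  beq.BR  -- no-port BR/BR
[7] i9,i10  blt.BR;and.ALU  -- pair

ISSUED = 8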